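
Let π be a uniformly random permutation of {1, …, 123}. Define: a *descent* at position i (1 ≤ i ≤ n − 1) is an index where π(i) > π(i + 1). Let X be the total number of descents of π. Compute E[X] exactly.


Write X = Σ X_I over i = 1, …, 122, with X_I the indicator of one descent.
There are 122 indicators.
For each fixed i, the pair (π(i), π(i+1)) is a uniformly random ordered pair of distinct values from {1, …, 123}; by symmetry P[π(i) > π(i+1)] = 1/2.
By linearity: E[X] = 122 · (1/2) = (123 − 1) · (1/2) = 61 ≈ 61.0000.

E[X] = 61 = 61.0000.


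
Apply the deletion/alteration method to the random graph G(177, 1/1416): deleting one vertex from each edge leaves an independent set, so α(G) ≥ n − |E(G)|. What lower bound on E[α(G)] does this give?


E[|E(G)|] = C(177, 2)·p = 15576 · (1/1416) = 11.
E[α(G)] ≥ n − E[|E(G)|] = 177 − 11 = 166.
Numerically: ≈ 166.00000.
(This is only a lower bound; the true E[α(G)] may be larger.)

E[α(G)] ≥ 166 ≈ 166.00000.


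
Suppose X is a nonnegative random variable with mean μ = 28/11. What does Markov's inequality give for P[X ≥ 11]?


μ = E[X] = 28/11, a = 11.
Markov: P[X ≥ 11] ≤ μ/a = (28/11)/11 = 28/121.
Numerically: ≈ 0.23140.
(Since a = 11 > μ = 2.54545, the bound 28/121 is < 1 and informative.)

P[X ≥ 11] ≤ 28/121 ≈ 0.23140.


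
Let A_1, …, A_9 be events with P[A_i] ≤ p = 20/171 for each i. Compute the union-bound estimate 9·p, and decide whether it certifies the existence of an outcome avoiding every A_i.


Union bound: P[∪_{i=1}^{9} A_i] ≤ Σ_i P[A_i] ≤ 9·p = 9·(20/171) = 20/19.
Numerically: 20/19 ≈ 1.0526.
Is 20/19 < 1? NO.
Since the bound 20/19 is ≥ 1, the union bound is uninformative here; it does NOT by itself certify existence.

9·p = 20/19 ≈ 1.0526; existence NOT certified by the union bound.


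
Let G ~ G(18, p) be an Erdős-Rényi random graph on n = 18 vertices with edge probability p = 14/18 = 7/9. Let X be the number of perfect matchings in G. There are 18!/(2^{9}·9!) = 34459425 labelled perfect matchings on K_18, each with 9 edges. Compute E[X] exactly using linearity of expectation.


K_18 has 18!/(2^{9}·9!) = 34459425 labelled perfect matchings.
For each such perfect matching H, let X_H = 1 if all 9 edges of H are present in G. Then P[X_H = 1] = p^{9} = (7/9)^{9} = 40353607/387420489.
Summing the indicators: E[X] = Σ_H E[X_H] = 34459425 · p^{9} = 34459425 · 40353607/387420489 = 17167433257975/4782969.
Numerically: E[X] ≈ 3.58928e+06.

E[X] = 34459425 · (7/9)^{9} = 17167433257975/4782969 ≈ 3.58928e+06.


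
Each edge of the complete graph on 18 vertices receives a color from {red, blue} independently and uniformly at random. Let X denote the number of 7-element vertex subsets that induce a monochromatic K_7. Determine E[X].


Let X = Σ_S X_S over the C(18, 7) = 31824 subsets S of size 7, where X_S = 1 if the K_7 on S is monochromatic.
For a fixed S, the K_7 on S has C(7, 2) = 21 edges. P[all 21 edges red] = (1/2)^21, and likewise for blue, so P[monochromatic] = 2·(1/2)^21 = 2^{1 − 21} = 1/1048576.
By linearity: E[X] = C(18, 7) · 2^{1 − 21} = 31824 · 1/1048576 = 1989/65536.
Numerically: E[X] ≈ 0.0303.

E[X] = C(18,7)·2^(1−C(7,2)) = 1989/65536 ≈ 0.0303.


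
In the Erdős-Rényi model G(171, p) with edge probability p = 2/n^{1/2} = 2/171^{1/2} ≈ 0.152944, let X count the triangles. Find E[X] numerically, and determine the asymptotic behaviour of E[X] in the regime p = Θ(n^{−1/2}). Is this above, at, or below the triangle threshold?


Number of potential triangles: C(171, 3) = 818805.
Each occurs with probability p³ ≈ (0.152944)³ ≈ 3.57763328e-03.
By linearity: E[X] = C(171, 3)·p³ ≈ 818805 · 3.57763328e-03 ≈ 2929.384015.
Since α = 1/2 < 1, p = c/n^{1/2} ≫ 1/n is above the triangle threshold p ~ 1/n. Asymptotically E[X] ~ (c³/6)·n^{3(1−α)} = (2³/6)·n^{1.5} → ∞; triangles are abundant w.h.p.

E[X] ≈ 2929.384015; in regime p = Θ(1/n^{1/2}) E[X] diverges (above the triangle threshold p ~ 1/n).


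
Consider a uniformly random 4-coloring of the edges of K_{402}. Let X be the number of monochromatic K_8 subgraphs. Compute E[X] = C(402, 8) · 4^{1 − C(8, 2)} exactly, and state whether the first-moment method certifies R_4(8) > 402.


E[X] = C(402, 8) · 4^{1 − 28} = 15770615726749950 · 4^{−27} = 15770615726749950/18014398509481984.
As a reduced fraction: E[X] = 7885307863374975/9007199254740992 ≈ 0.875.
Is E[X] < 1? YES.
Since E[X] < 1, there exists a 4-coloring of K_{402} with no monochromatic K_8; hence R_4(8) > 402.

E[X] = 7885307863374975/9007199254740992 ≈ 0.875; E[X] < 1, so R_4(8) > 402.


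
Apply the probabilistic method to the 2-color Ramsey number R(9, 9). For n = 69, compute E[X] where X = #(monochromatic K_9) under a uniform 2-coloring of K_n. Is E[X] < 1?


E[X] = C(69, 9) · 2^{1 − 36} = 56672074888 · 2^{−35} = 56672074888/34359738368.
As a reduced fraction: E[X] = 7084009361/4294967296 ≈ 1.6494.
Is E[X] < 1? NO.
Since E[X] ≥ 1, the first-moment bound is inconclusive at n = 69; it does NOT by itself certify R(9, 9) > 69.

E[X] = 7084009361/4294967296 ≈ 1.6494; E[X] ≥ 1; first-moment method inconclusive here.


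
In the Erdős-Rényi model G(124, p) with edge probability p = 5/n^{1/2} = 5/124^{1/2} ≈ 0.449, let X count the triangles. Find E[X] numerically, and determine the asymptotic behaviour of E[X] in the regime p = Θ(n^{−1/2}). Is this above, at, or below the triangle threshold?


Number of potential triangles: C(124, 3) = 310124.
Each occurs with probability p³ ≈ (0.449)³ ≈ 9.052687e-02.
By linearity: E[X] = C(124, 3)·p³ ≈ 310124 · 9.052687e-02 ≈ 28074.5538.
Since α = 1/2 < 1, p = c/n^{1/2} ≫ 1/n is above the triangle threshold p ~ 1/n. Asymptotically E[X] ~ (c³/6)·n^{3(1−α)} = (5³/6)·n^{1.5} → ∞; triangles are abundant w.h.p.

E[X] ≈ 28074.5538; in regime p = Θ(1/n^{1/2}) E[X] diverges (above the triangle threshold p ~ 1/n).


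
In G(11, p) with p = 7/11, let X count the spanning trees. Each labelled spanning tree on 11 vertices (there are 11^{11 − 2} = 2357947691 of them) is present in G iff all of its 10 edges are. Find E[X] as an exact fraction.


K_11 has 11^{11 − 2} = 2357947691 labelled spanning trees.
For each such spanning tree H, let X_H = 1 if all 10 edges of H are present in G. Then P[X_H = 1] = p^{10} = (7/11)^{10} = 282475249/25937424601.
By linearity of expectation: E[X] = Σ_H E[X_H] = 2357947691 · p^{10} = 2357947691 · 282475249/25937424601 = 282475249/11.
Numerically: E[X] ≈ 2.568e+07.

E[X] = 2357947691 · (7/11)^{10} = 282475249/11 ≈ 2.568e+07.


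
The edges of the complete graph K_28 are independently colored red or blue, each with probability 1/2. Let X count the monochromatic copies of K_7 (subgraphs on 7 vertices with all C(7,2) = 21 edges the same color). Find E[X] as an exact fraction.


Let X = Σ_S X_S over the C(28, 7) = 1184040 subsets S of size 7, where X_S = 1 if the K_7 on S is monochromatic.
For a fixed S, the K_7 on S has C(7, 2) = 21 edges. P[all 21 edges red] = (1/2)^21, and likewise for blue, so P[monochromatic] = 2·(1/2)^21 = 2^{1 − 21} = 1/1048576.
By linearity of expectation: E[X] = C(28, 7) · 2^{1 − 21} = 1184040 · 1/1048576 = 148005/131072.
Numerically: E[X] ≈ 1.12919.

E[X] = C(28,7)·2^(1−C(7,2)) = 148005/131072 ≈ 1.12919.


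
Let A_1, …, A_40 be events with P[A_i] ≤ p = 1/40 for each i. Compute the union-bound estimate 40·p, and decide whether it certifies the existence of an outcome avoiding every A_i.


Union bound: P[∪_{i=1}^{40} A_i] ≤ Σ_i P[A_i] ≤ 40·p = 40·(1/40) = 1.
Numerically: 1 ≈ 1.0000.
Is 1 < 1? NO.
Since the bound 1 is ≥ 1, the union bound is uninformative here; it does NOT by itself certify existence.

40·p = 1 ≈ 1.0000; existence NOT certified by the union bound.


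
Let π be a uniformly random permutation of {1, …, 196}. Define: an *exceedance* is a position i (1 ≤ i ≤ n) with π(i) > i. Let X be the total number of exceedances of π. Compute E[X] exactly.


Write X = Σ_{i=1}^{196} X_i, where X_i = 1_{π(i) > i}.
For each fixed i, π(i) is uniform over {1, …, 196} (marginal of a uniform permutation), so P[π(i) > i] = (n − i)/n. Summing: Σ_{i=1}^{196} (n − i)/n = (0 + 1 + … + 195)/196 = 196(196 − 1)/(2·196) = (196 − 1)/2.
Hence E[X] = Σ_{i=1}^{196} (196 − i)/196 = 195/2 ≈ 97.500000.

E[X] = 195/2 = 97.500000.


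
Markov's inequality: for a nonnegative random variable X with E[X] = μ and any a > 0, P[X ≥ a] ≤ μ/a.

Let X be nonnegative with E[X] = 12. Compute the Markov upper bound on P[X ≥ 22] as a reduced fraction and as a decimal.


μ = E[X] = 12, a = 22.
Markov: P[X ≥ 22] ≤ μ/a = (12)/22 = 6/11.
Numerically: ≈ 0.545455.
(Since a = 22 > μ = 12.000000, the bound 6/11 is < 1 and informative.)

P[X ≥ 22] ≤ 6/11 ≈ 0.545455.


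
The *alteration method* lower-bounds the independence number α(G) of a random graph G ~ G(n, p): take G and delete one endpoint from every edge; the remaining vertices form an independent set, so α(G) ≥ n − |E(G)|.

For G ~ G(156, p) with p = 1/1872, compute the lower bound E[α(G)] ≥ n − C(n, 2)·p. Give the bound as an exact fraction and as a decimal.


E[|E(G)|] = C(156, 2)·p = 12090 · (1/1872) = 155/24.
E[α(G)] ≥ n − E[|E(G)|] = 156 − 155/24 = 3589/24.
Numerically: ≈ 149.541667.
(This is only a lower bound; the true E[α(G)] may be larger.)

E[α(G)] ≥ 3589/24 ≈ 149.541667.


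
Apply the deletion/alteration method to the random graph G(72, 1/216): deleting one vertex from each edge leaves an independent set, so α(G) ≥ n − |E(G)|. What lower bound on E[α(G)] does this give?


E[|E(G)|] = C(72, 2)·p = 2556 · (1/216) = 71/6.
E[α(G)] ≥ n − E[|E(G)|] = 72 − 71/6 = 361/6.
Numerically: ≈ 60.167.
(This is only a lower bound; the true E[α(G)] may be larger.)

E[α(G)] ≥ 361/6 ≈ 60.167.


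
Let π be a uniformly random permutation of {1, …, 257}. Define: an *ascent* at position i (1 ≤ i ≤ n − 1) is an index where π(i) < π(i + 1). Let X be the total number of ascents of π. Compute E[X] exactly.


Write X = Σ X_I over i = 1, …, 256, with X_I the indicator of one ascent.
There are 256 indicators.
For each fixed i, the pair (π(i), π(i+1)) is a uniformly random ordered pair of distinct values from {1, …, 257}; by symmetry P[π(i) < π(i+1)] = 1/2.
By linearity: E[X] = 256 · (1/2) = (257 − 1) · (1/2) = 128 ≈ 128.000000.

E[X] = 128 = 128.000000.


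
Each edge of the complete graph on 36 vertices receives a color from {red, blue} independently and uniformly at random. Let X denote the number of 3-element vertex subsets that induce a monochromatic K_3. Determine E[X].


Let X = Σ_S X_S over the C(36, 3) = 7140 subsets S of size 3, where X_S = 1 if the K_3 on S is monochromatic.
For a fixed S, the K_3 on S has C(3, 2) = 3 edges. P[all 3 edges red] = (1/2)^3, and likewise for blue, so P[monochromatic] = 2·(1/2)^3 = 2^{1 − 3} = 1/4.
Summing: E[X] = C(36, 3) · 2^{1 − 3} = 7140 · 1/4 = 1785.
Numerically: E[X] ≈ 1785.000.

E[X] = C(36,3)·2^(1−C(3,2)) = 1785 ≈ 1785.000.


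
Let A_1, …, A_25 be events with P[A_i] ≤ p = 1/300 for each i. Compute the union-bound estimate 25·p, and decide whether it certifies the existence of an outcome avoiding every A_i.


Union bound: P[∪_{i=1}^{25} A_i] ≤ Σ_i P[A_i] ≤ 25·p = 25·(1/300) = 1/12.
Numerically: 1/12 ≈ 0.0833.
Is 1/12 < 1? YES.
Since P[∪ A_i] ≤ 1/12 < 1, the complement has P[∩ A_i^c] ≥ 1 − 1/12 = 11/12 > 0, so some outcome avoids every A_i.

25·p = 1/12 ≈ 0.0833; existence CERTIFIED by the union bound.


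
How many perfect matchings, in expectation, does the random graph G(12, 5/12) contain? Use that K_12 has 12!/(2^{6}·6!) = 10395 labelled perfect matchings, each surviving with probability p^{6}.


K_12 has 12!/(2^{6}·6!) = 10395 labelled perfect matchings.
For each such perfect matching H, let X_H = 1 if all 6 edges of H are present in G. Then P[X_H = 1] = p^{6} = (5/12)^{6} = 15625/2985984.
Summing the indicators: E[X] = Σ_H E[X_H] = 10395 · p^{6} = 10395 · 15625/2985984 = 6015625/110592.
Numerically: E[X] ≈ 54.4.

E[X] = 10395 · (5/12)^{6} = 6015625/110592 ≈ 54.4.


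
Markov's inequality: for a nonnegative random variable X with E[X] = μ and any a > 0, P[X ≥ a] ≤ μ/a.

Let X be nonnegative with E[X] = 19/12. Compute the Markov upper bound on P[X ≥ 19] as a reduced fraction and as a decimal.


μ = E[X] = 19/12, a = 19.
Markov: P[X ≥ 19] ≤ μ/a = (19/12)/19 = 1/12.
Numerically: ≈ 0.083333.
(Since a = 19 > μ = 1.583333, the bound 1/12 is < 1 and informative.)

P[X ≥ 19] ≤ 1/12 ≈ 0.083333.


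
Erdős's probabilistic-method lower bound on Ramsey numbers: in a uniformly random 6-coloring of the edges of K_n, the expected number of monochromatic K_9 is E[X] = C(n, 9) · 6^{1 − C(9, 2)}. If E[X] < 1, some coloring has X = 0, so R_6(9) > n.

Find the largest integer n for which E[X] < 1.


We need C(n, 9) · 6^{1 − 36} < 1, i.e. C(n, 9) < 6^{36 − 1} = 1719070799748422591028658176.
Check values of n near the boundary:
  n = 4403: C(4403, 9) = 1699894433046281918452233150; 1699894433046281918452233150 < 1719070799748422591028658176? YES
  n = 4404: C(4404, 9) = 1703375445537161676647015880; 1703375445537161676647015880 < 1719070799748422591028658176? YES
  n = 4405: C(4405, 9) = 1706862792900636302463627150; 1706862792900636302463627150 < 1719070799748422591028658176? YES
  n = 4406: C(4406, 9) = 1710356485221788389505285700; 1710356485221788389505285700 < 1719070799748422591028658176? YES
  n = 4407: C(4407, 9) = 1713856532599459170657070050; 1713856532599459170657070050 < 1719070799748422591028658176? YES
  n = 4408: C(4408, 9) = 1717362945146264156457459600; 1717362945146264156457459600 < 1719070799748422591028658176? YES
  n = 4409: C(4409, 9) = 1720875732988608787686577131; 1720875732988608787686577131 < 1719070799748422591028658176? NO
The largest n with C(n, 9) < 1719070799748422591028658176 is n = 4408 (where E[X] = 35778394690547169926197075/35813974994758803979763712 ≈ 0.999007). Hence R_6(9) > 4408, i.e. R_6(9) ≥ 4409.

Largest n = 4408; hence R_6(9) > 4408.


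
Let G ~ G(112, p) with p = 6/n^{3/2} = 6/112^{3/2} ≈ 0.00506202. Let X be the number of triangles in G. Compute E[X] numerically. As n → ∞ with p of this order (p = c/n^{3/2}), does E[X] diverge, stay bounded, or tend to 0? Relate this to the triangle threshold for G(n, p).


Number of potential triangles: C(112, 3) = 227920.
Each occurs with probability p³ ≈ (0.00506202)³ ≈ 1.29709758e-07.
By linearity: E[X] = C(112, 3)·p³ ≈ 227920 · 1.29709758e-07 ≈ 0.029563.
Since α = 3/2 > 1, p = c/n^{3/2} = o(1/n) is below the triangle threshold p ~ 1/n. Asymptotically E[X] ~ (c³/6)·n^{3(1−α)} = (6³/6)·n^{-1.5} → 0, so by Markov's inequality G has no triangles w.h.p.

E[X] ≈ 0.029563; in regime p = Θ(1/n^{3/2}) E[X] tends to 0 (below the triangle threshold p ~ 1/n).


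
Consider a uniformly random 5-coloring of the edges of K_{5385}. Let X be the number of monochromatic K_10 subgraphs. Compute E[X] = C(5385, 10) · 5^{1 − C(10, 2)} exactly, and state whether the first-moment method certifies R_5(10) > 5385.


E[X] = C(5385, 10) · 5^{1 − 45} = 5603542957245638044321604098176 · 5^{−44} = 5603542957245638044321604098176/5684341886080801486968994140625.
As a reduced fraction: E[X] = 5603542957245638044321604098176/5684341886080801486968994140625 ≈ 0.9857857.
Is E[X] < 1? YES.
Since E[X] < 1, there exists a 5-coloring of K_{5385} with no monochromatic K_10; hence R_5(10) > 5385.

E[X] = 5603542957245638044321604098176/5684341886080801486968994140625 ≈ 0.9857857; E[X] < 1, so R_5(10) > 5385.


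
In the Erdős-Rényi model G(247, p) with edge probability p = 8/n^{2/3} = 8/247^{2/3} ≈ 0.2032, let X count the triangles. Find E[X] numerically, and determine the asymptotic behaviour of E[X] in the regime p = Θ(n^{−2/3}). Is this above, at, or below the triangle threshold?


Number of potential triangles: C(247, 3) = 2481115.
Each occurs with probability p³ ≈ (0.2032)³ ≈ 8.392204e-03.
By linearity: E[X] = C(247, 3)·p³ ≈ 2481115 · 8.392204e-03 ≈ 20822.0243.
Since α = 2/3 < 1, p = c/n^{2/3} ≫ 1/n is above the triangle threshold p ~ 1/n. Asymptotically E[X] ~ (c³/6)·n^{3(1−α)} = (8³/6)·n^{1} → ∞; triangles are abundant w.h.p.

E[X] ≈ 20822.0243; in regime p = Θ(1/n^{2/3}) E[X] diverges (above the triangle threshold p ~ 1/n).


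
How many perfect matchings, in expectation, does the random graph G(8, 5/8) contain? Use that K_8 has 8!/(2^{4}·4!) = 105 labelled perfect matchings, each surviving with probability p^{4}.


K_8 has 8!/(2^{4}·4!) = 105 labelled perfect matchings.
For each such perfect matching H, let X_H = 1 if all 4 edges of H are present in G. Then P[X_H = 1] = p^{4} = (5/8)^{4} = 625/4096.
By linearity: E[X] = Σ_H E[X_H] = 105 · p^{4} = 105 · 625/4096 = 65625/4096.
Numerically: E[X] ≈ 16.

E[X] = 105 · (5/8)^{4} = 65625/4096 ≈ 16.


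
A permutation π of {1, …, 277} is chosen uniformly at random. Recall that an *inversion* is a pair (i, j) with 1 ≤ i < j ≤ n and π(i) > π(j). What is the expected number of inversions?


Write X = Σ X_I over the C(277, 2) = 38226 pairs i < j, with X_I the indicator of one inversion.
There are 38226 indicators.
For each fixed pair i < j, the values π(i) and π(j) are two distinct elements of {1, …, 277} in uniformly random order; by symmetry P[π(i) > π(j)] = 1/2.
By linearity: E[X] = 38226 · (1/2) = C(277, 2) · (1/2) = 38226/2 = 19113 ≈ 19113.000000.

E[X] = 19113 = 19113.000000.


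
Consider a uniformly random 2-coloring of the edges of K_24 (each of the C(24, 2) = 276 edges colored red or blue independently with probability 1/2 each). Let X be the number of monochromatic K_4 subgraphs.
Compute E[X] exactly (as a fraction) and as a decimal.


Let X = Σ_S X_S over the C(24, 4) = 10626 subsets S of size 4, where X_S = 1 if the K_4 on S is monochromatic.
For a fixed S, the K_4 on S has C(4, 2) = 6 edges. P[all 6 edges red] = (1/2)^6, and likewise for blue, so P[monochromatic] = 2·(1/2)^6 = 2^{1 − 6} = 1/32.
By linearity: E[X] = C(24, 4) · 2^{1 − 6} = 10626 · 1/32 = 5313/16.
Numerically: E[X] ≈ 332.062.

E[X] = C(24,4)·2^(1−C(4,2)) = 5313/16 ≈ 332.062.


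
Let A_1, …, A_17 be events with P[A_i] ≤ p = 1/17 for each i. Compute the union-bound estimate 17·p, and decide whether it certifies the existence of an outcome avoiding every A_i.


Union bound: P[∪_{i=1}^{17} A_i] ≤ Σ_i P[A_i] ≤ 17·p = 17·(1/17) = 1.
Numerically: 1 ≈ 1.0000000.
Is 1 < 1? NO.
Since the bound 1 is ≥ 1, the union bound is uninformative here; it does NOT by itself certify existence.

17·p = 1 ≈ 1.0000000; existence NOT certified by the union bound.


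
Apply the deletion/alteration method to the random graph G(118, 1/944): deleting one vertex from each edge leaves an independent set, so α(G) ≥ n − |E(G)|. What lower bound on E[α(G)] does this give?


E[|E(G)|] = C(118, 2)·p = 6903 · (1/944) = 117/16.
E[α(G)] ≥ n − E[|E(G)|] = 118 − 117/16 = 1771/16.
Numerically: ≈ 110.6875.
(This is only a lower bound; the true E[α(G)] may be larger.)

E[α(G)] ≥ 1771/16 ≈ 110.6875.


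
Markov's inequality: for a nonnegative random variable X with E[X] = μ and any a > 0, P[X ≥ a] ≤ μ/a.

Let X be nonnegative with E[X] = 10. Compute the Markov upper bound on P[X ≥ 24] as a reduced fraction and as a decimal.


μ = E[X] = 10, a = 24.
Markov: P[X ≥ 24] ≤ μ/a = (10)/24 = 5/12.
Numerically: ≈ 0.41667.
(Since a = 24 > μ = 10.00000, the bound 5/12 is < 1 and informative.)

P[X ≥ 24] ≤ 5/12 ≈ 0.41667.


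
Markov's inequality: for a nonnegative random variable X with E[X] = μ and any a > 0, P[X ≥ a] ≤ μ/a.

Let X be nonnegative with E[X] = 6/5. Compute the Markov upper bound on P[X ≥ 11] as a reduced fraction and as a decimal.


μ = E[X] = 6/5, a = 11.
Markov: P[X ≥ 11] ≤ μ/a = (6/5)/11 = 6/55.
Numerically: ≈ 0.109.
(Since a = 11 > μ = 1.200, the bound 6/55 is < 1 and informative.)

P[X ≥ 11] ≤ 6/55 ≈ 0.109.


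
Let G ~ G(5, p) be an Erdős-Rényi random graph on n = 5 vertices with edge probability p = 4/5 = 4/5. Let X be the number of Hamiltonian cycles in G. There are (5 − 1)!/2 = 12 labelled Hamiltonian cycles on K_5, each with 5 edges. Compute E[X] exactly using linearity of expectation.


K_5 has (5 − 1)!/2 = 12 labelled Hamiltonian cycles.
For each such Hamiltonian cycle H, let X_H = 1 if all 5 edges of H are present in G. Then P[X_H = 1] = p^{5} = (4/5)^{5} = 1024/3125.
By linearity of expectation: E[X] = Σ_H E[X_H] = 12 · p^{5} = 12 · 1024/3125 = 12288/3125.
Numerically: E[X] ≈ 3.93.

E[X] = 12 · (4/5)^{5} = 12288/3125 ≈ 3.93.


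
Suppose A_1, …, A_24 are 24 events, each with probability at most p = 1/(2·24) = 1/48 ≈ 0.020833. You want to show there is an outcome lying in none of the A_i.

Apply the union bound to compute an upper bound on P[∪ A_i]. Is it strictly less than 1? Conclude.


Union bound: P[∪_{i=1}^{24} A_i] ≤ Σ_i P[A_i] ≤ 24·p = 24·(1/48) = 1/2.
Numerically: 1/2 ≈ 0.500000.
Is 1/2 < 1? YES.
Since P[∪ A_i] ≤ 1/2 < 1, the complement has P[∩ A_i^c] ≥ 1 − 1/2 = 1/2 > 0, so some outcome avoids every A_i.

24·p = 1/2 ≈ 0.500000; existence CERTIFIED by the union bound.


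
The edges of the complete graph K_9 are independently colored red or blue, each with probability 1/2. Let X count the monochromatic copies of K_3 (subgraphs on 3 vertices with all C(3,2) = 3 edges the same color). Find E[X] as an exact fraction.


Let X = Σ_S X_S over the C(9, 3) = 84 subsets S of size 3, where X_S = 1 if the K_3 on S is monochromatic.
For a fixed S, the K_3 on S has C(3, 2) = 3 edges. P[all 3 edges red] = (1/2)^3, and likewise for blue, so P[monochromatic] = 2·(1/2)^3 = 2^{1 − 3} = 1/4.
By linearity of expectation: E[X] = C(9, 3) · 2^{1 − 3} = 84 · 1/4 = 21.
Numerically: E[X] ≈ 21.000.

E[X] = C(9,3)·2^(1−C(3,2)) = 21 ≈ 21.000.


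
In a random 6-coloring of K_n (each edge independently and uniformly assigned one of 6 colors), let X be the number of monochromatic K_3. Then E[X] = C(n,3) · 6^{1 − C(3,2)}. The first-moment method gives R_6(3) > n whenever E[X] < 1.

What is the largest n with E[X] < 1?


We need C(n, 3) · 6^{1 − 3} < 1, i.e. C(n, 3) < 6^{3 − 1} = 36.
Check values of n near the boundary:
  n = 3: C(3, 3) = 1; 1 < 36? YES
  n = 4: C(4, 3) = 4; 4 < 36? YES
  n = 5: C(5, 3) = 10; 10 < 36? YES
  n = 6: C(6, 3) = 20; 20 < 36? YES
  n = 7: C(7, 3) = 35; 35 < 36? YES
  n = 8: C(8, 3) = 56; 56 < 36? NO
  n = 9: C(9, 3) = 84; 84 < 36? NO
  n = 10: C(10, 3) = 120; 120 < 36? NO
The largest n with C(n, 3) < 36 is n = 7 (where E[X] = 35/36 ≈ 0.9722222). Hence R_6(3) > 7, i.e. R_6(3) ≥ 8.

Largest n = 7; hence R_6(3) > 7.


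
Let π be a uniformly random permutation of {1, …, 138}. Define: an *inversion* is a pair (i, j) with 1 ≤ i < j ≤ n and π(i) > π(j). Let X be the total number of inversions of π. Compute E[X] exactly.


Write X = Σ X_I over the C(138, 2) = 9453 pairs i < j, with X_I the indicator of one inversion.
There are 9453 indicators.
For each fixed pair i < j, the values π(i) and π(j) are two distinct elements of {1, …, 138} in uniformly random order; by symmetry P[π(i) > π(j)] = 1/2.
By linearity: E[X] = 9453 · (1/2) = C(138, 2) · (1/2) = 9453/2 = 9453/2 ≈ 4726.500.

E[X] = 9453/2 = 4726.500.


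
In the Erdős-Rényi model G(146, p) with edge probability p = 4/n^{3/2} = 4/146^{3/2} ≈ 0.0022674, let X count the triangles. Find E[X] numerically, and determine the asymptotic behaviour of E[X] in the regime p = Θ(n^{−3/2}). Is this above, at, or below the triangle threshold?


Number of potential triangles: C(146, 3) = 508080.
Each occurs with probability p³ ≈ (0.0022674)³ ≈ 1.1657143e-08.
By linearity: E[X] = C(146, 3)·p³ ≈ 508080 · 1.1657143e-08 ≈ 0.00592.
Since α = 3/2 > 1, p = c/n^{3/2} = o(1/n) is below the triangle threshold p ~ 1/n. Asymptotically E[X] ~ (c³/6)·n^{3(1−α)} = (4³/6)·n^{-1.5} → 0, so by Markov's inequality G has no triangles w.h.p.

E[X] ≈ 0.00592; in regime p = Θ(1/n^{3/2}) E[X] tends to 0 (below the triangle threshold p ~ 1/n).


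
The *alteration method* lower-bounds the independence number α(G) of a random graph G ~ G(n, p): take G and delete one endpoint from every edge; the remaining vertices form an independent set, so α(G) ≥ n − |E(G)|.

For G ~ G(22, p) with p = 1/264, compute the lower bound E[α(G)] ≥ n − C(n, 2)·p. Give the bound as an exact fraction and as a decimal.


E[|E(G)|] = C(22, 2)·p = 231 · (1/264) = 7/8.
E[α(G)] ≥ n − E[|E(G)|] = 22 − 7/8 = 169/8.
Numerically: ≈ 21.12500.
(This is only a lower bound; the true E[α(G)] may be larger.)

E[α(G)] ≥ 169/8 ≈ 21.12500.


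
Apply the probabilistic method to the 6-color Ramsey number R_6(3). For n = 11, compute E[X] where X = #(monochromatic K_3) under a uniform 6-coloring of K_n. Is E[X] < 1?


E[X] = C(11, 3) · 6^{1 − 3} = 165 · 6^{−2} = 165/36.
As a reduced fraction: E[X] = 55/12 ≈ 4.5833.
Is E[X] < 1? NO.
Since E[X] ≥ 1, the first-moment bound is inconclusive at n = 11; it does NOT by itself certify R_6(3) > 11.

E[X] = 55/12 ≈ 4.5833; E[X] ≥ 1; first-moment method inconclusive here.


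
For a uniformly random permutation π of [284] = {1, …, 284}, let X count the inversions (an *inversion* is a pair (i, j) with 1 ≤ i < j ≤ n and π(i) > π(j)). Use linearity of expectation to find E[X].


Write X = Σ X_I over the C(284, 2) = 40186 pairs i < j, with X_I the indicator of one inversion.
There are 40186 indicators.
For each fixed pair i < j, the values π(i) and π(j) are two distinct elements of {1, …, 284} in uniformly random order; by symmetry P[π(i) > π(j)] = 1/2.
By linearity: E[X] = 40186 · (1/2) = C(284, 2) · (1/2) = 40186/2 = 20093 ≈ 20093.000000.

E[X] = 20093 = 20093.000000.


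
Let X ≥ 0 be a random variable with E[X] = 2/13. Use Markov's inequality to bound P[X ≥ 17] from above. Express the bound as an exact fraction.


μ = E[X] = 2/13, a = 17.
Markov: P[X ≥ 17] ≤ μ/a = (2/13)/17 = 2/221.
Numerically: ≈ 0.009.
(Since a = 17 > μ = 0.154, the bound 2/221 is < 1 and informative.)

P[X ≥ 17] ≤ 2/221 ≈ 0.009.


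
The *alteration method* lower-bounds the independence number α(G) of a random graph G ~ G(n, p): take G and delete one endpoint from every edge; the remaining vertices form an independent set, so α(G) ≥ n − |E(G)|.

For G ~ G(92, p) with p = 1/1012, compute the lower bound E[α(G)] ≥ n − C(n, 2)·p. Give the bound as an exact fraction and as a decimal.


E[|E(G)|] = C(92, 2)·p = 4186 · (1/1012) = 91/22.
E[α(G)] ≥ n − E[|E(G)|] = 92 − 91/22 = 1933/22.
Numerically: ≈ 87.8636.
(This is only a lower bound; the true E[α(G)] may be larger.)

E[α(G)] ≥ 1933/22 ≈ 87.8636.


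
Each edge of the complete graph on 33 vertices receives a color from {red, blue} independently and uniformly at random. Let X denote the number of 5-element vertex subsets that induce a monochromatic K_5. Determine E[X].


Let X = Σ_S X_S over the C(33, 5) = 237336 subsets S of size 5, where X_S = 1 if the K_5 on S is monochromatic.
For a fixed S, the K_5 on S has C(5, 2) = 10 edges. P[all 10 edges red] = (1/2)^10, and likewise for blue, so P[monochromatic] = 2·(1/2)^10 = 2^{1 − 10} = 1/512.
By linearity of expectation: E[X] = C(33, 5) · 2^{1 − 10} = 237336 · 1/512 = 29667/64.
Numerically: E[X] ≈ 463.546875.

E[X] = C(33,5)·2^(1−C(5,2)) = 29667/64 ≈ 463.546875.


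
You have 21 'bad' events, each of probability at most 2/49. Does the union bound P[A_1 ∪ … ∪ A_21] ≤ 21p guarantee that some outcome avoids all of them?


Union bound: P[∪_{i=1}^{21} A_i] ≤ Σ_i P[A_i] ≤ 21·p = 21·(2/49) = 6/7.
Numerically: 6/7 ≈ 0.857143.
Is 6/7 < 1? YES.
Since P[∪ A_i] ≤ 6/7 < 1, the complement has P[∩ A_i^c] ≥ 1 − 6/7 = 1/7 > 0, so some outcome avoids every A_i.

21·p = 6/7 ≈ 0.857143; existence CERTIFIED by the union bound.


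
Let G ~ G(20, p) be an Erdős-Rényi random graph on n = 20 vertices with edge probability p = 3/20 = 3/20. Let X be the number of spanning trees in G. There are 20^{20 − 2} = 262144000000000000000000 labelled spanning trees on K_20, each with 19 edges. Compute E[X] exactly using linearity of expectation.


K_20 has 20^{20 − 2} = 262144000000000000000000 labelled spanning trees.
For each such spanning tree H, let X_H = 1 if all 19 edges of H are present in G. Then P[X_H = 1] = p^{19} = (3/20)^{19} = 1162261467/5242880000000000000000000.
By linearity: E[X] = Σ_H E[X_H] = 262144000000000000000000 · p^{19} = 262144000000000000000000 · 1162261467/5242880000000000000000000 = 1162261467/20.
Numerically: E[X] ≈ 5.811e+07.

E[X] = 262144000000000000000000 · (3/20)^{19} = 1162261467/20 ≈ 5.811e+07.


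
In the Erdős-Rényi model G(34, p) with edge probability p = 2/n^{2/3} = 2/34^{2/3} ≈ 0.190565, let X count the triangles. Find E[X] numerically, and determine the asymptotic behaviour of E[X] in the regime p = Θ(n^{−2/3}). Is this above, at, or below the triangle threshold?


Number of potential triangles: C(34, 3) = 5984.
Each occurs with probability p³ ≈ (0.190565)³ ≈ 6.92041522e-03.
By linearity: E[X] = C(34, 3)·p³ ≈ 5984 · 6.92041522e-03 ≈ 41.411765.
Since α = 2/3 < 1, p = c/n^{2/3} ≫ 1/n is above the triangle threshold p ~ 1/n. Asymptotically E[X] ~ (c³/6)·n^{3(1−α)} = (2³/6)·n^{1} → ∞; triangles are abundant w.h.p.

E[X] ≈ 41.411765; in regime p = Θ(1/n^{2/3}) E[X] diverges (above the triangle threshold p ~ 1/n).


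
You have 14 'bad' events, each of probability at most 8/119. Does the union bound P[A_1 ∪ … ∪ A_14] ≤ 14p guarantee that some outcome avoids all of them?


Union bound: P[∪_{i=1}^{14} A_i] ≤ Σ_i P[A_i] ≤ 14·p = 14·(8/119) = 16/17.
Numerically: 16/17 ≈ 0.94118.
Is 16/17 < 1? YES.
Since P[∪ A_i] ≤ 16/17 < 1, the complement has P[∩ A_i^c] ≥ 1 − 16/17 = 1/17 > 0, so some outcome avoids every A_i.

14·p = 16/17 ≈ 0.94118; existence CERTIFIED by the union bound.


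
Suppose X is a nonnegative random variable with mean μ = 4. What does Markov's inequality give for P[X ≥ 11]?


μ = E[X] = 4, a = 11.
Markov: P[X ≥ 11] ≤ μ/a = (4)/11 = 4/11.
Numerically: ≈ 0.364.
(Since a = 11 > μ = 4.000, the bound 4/11 is < 1 and informative.)

P[X ≥ 11] ≤ 4/11 ≈ 0.364.


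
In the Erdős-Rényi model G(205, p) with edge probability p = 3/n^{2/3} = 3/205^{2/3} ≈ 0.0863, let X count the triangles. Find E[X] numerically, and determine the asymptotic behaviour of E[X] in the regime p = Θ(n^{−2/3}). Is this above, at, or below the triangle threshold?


Number of potential triangles: C(205, 3) = 1414910.
Each occurs with probability p³ ≈ (0.0863)³ ≈ 6.42475e-04.
By linearity: E[X] = C(205, 3)·p³ ≈ 1414910 · 6.42475e-04 ≈ 909.044.
Since α = 2/3 < 1, p = c/n^{2/3} ≫ 1/n is above the triangle threshold p ~ 1/n. Asymptotically E[X] ~ (c³/6)·n^{3(1−α)} = (3³/6)·n^{1} → ∞; triangles are abundant w.h.p.

E[X] ≈ 909.044; in regime p = Θ(1/n^{2/3}) E[X] diverges (above the triangle threshold p ~ 1/n).


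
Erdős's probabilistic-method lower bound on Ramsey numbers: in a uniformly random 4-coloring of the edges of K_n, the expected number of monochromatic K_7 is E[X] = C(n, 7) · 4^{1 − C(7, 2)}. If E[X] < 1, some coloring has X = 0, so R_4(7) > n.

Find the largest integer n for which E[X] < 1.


We need C(n, 7) · 4^{1 − 21} < 1, i.e. C(n, 7) < 4^{21 − 1} = 1099511627776.
Check values of n near the boundary:
  n = 174: C(174, 7) = 847879782984; 847879782984 < 1099511627776? YES
  n = 175: C(175, 7) = 883208107275; 883208107275 < 1099511627776? YES
  n = 176: C(176, 7) = 919790691600; 919790691600 < 1099511627776? YES
  n = 177: C(177, 7) = 957664425960; 957664425960 < 1099511627776? YES
  n = 178: C(178, 7) = 996867063280; 996867063280 < 1099511627776? YES
  n = 179: C(179, 7) = 1037437234460; 1037437234460 < 1099511627776? YES
  n = 180: C(180, 7) = 1079414463600; 1079414463600 < 1099511627776? YES
  n = 181: C(181, 7) = 1122839183400; 1122839183400 < 1099511627776? NO
  n = 182: C(182, 7) = 1167752750736; 1167752750736 < 1099511627776? NO
The largest n with C(n, 7) < 1099511627776 is n = 180 (where E[X] = 67463403975/68719476736 ≈ 0.98172). Hence R_4(7) > 180, i.e. R_4(7) ≥ 181.

Largest n = 180; hence R_4(7) > 180.


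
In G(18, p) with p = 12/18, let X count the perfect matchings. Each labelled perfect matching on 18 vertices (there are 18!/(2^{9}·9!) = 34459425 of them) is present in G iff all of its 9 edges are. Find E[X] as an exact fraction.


K_18 has 18!/(2^{9}·9!) = 34459425 labelled perfect matchings.
For each such perfect matching H, let X_H = 1 if all 9 edges of H are present in G. Then P[X_H = 1] = p^{9} = (2/3)^{9} = 512/19683.
By linearity: E[X] = Σ_H E[X_H] = 34459425 · p^{9} = 34459425 · 512/19683 = 217817600/243.
Numerically: E[X] ≈ 896369.

E[X] = 34459425 · (2/3)^{9} = 217817600/243 ≈ 896369.


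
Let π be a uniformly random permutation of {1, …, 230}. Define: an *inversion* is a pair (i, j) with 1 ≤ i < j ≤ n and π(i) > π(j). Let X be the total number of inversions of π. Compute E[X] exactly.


Write X = Σ X_I over the C(230, 2) = 26335 pairs i < j, with X_I the indicator of one inversion.
There are 26335 indicators.
For each fixed pair i < j, the values π(i) and π(j) are two distinct elements of {1, …, 230} in uniformly random order; by symmetry P[π(i) > π(j)] = 1/2.
By linearity: E[X] = 26335 · (1/2) = C(230, 2) · (1/2) = 26335/2 = 26335/2 ≈ 13167.50000.

E[X] = 26335/2 = 13167.50000.


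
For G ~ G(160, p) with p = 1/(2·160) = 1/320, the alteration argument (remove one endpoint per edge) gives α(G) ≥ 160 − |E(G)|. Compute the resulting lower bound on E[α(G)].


E[|E(G)|] = C(160, 2)·p = 12720 · (1/320) = 159/4.
E[α(G)] ≥ n − E[|E(G)|] = 160 − 159/4 = 481/4.
Numerically: ≈ 120.2500.
(This is only a lower bound; the true E[α(G)] may be larger.)

E[α(G)] ≥ 481/4 ≈ 120.2500.


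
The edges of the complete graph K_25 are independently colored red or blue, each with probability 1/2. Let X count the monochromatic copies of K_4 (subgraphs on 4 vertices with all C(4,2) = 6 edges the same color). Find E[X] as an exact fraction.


Let X = Σ_S X_S over the C(25, 4) = 12650 subsets S of size 4, where X_S = 1 if the K_4 on S is monochromatic.
For a fixed S, the K_4 on S has C(4, 2) = 6 edges. P[all 6 edges red] = (1/2)^6, and likewise for blue, so P[monochromatic] = 2·(1/2)^6 = 2^{1 − 6} = 1/32.
Summing: E[X] = C(25, 4) · 2^{1 − 6} = 12650 · 1/32 = 6325/16.
Numerically: E[X] ≈ 395.312.

E[X] = C(25,4)·2^(1−C(4,2)) = 6325/16 ≈ 395.312.


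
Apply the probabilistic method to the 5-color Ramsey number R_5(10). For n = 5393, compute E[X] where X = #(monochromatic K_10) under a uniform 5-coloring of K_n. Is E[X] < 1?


E[X] = C(5393, 10) · 5^{1 − 45} = 5687418968154238267170642278008 · 5^{−44} = 5687418968154238267170642278008/5684341886080801486968994140625.
As a reduced fraction: E[X] = 5687418968154238267170642278008/5684341886080801486968994140625 ≈ 1.001.
Is E[X] < 1? NO.
Since E[X] ≥ 1, the first-moment bound is inconclusive at n = 5393; it does NOT by itself certify R_5(10) > 5393.

E[X] = 5687418968154238267170642278008/5684341886080801486968994140625 ≈ 1.001; E[X] ≥ 1; first-moment method inconclusive here.


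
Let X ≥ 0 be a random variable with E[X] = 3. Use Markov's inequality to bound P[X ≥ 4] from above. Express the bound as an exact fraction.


μ = E[X] = 3, a = 4.
Markov: P[X ≥ 4] ≤ μ/a = (3)/4 = 3/4.
Numerically: ≈ 0.75000.
(Since a = 4 > μ = 3.00000, the bound 3/4 is < 1 and informative.)

P[X ≥ 4] ≤ 3/4 ≈ 0.75000.


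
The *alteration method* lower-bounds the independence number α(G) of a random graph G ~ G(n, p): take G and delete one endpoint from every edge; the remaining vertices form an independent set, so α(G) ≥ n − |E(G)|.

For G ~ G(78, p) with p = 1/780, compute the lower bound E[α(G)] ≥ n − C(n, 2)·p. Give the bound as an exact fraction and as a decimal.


E[|E(G)|] = C(78, 2)·p = 3003 · (1/780) = 77/20.
E[α(G)] ≥ n − E[|E(G)|] = 78 − 77/20 = 1483/20.
Numerically: ≈ 74.1500.
(This is only a lower bound; the true E[α(G)] may be larger.)

E[α(G)] ≥ 1483/20 ≈ 74.1500.


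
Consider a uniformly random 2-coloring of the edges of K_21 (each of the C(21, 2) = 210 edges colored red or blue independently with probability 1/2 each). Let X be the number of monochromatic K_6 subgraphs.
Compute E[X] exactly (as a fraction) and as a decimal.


Let X = Σ_S X_S over the C(21, 6) = 54264 subsets S of size 6, where X_S = 1 if the K_6 on S is monochromatic.
For a fixed S, the K_6 on S has C(6, 2) = 15 edges. P[all 15 edges red] = (1/2)^15, and likewise for blue, so P[monochromatic] = 2·(1/2)^15 = 2^{1 − 15} = 1/16384.
By linearity of expectation: E[X] = C(21, 6) · 2^{1 − 15} = 54264 · 1/16384 = 6783/2048.
Numerically: E[X] ≈ 3.3120.

E[X] = C(21,6)·2^(1−C(6,2)) = 6783/2048 ≈ 3.3120.


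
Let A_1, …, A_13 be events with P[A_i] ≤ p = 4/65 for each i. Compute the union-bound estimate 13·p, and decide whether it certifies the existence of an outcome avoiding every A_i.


Union bound: P[∪_{i=1}^{13} A_i] ≤ Σ_i P[A_i] ≤ 13·p = 13·(4/65) = 4/5.
Numerically: 4/5 ≈ 0.80000.
Is 4/5 < 1? YES.
Since P[∪ A_i] ≤ 4/5 < 1, the complement has P[∩ A_i^c] ≥ 1 − 4/5 = 1/5 > 0, so some outcome avoids every A_i.

13·p = 4/5 ≈ 0.80000; existence CERTIFIED by the union bound.


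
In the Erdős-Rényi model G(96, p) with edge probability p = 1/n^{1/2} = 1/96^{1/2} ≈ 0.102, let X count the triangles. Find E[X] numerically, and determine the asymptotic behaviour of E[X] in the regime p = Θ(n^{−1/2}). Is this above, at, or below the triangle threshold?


Number of potential triangles: C(96, 3) = 142880.
Each occurs with probability p³ ≈ (0.102)³ ≈ 1.06315e-03.
By linearity: E[X] = C(96, 3)·p³ ≈ 142880 · 1.06315e-03 ≈ 151.902.
Since α = 1/2 < 1, p = c/n^{1/2} ≫ 1/n is above the triangle threshold p ~ 1/n. Asymptotically E[X] ~ (c³/6)·n^{3(1−α)} = (1³/6)·n^{1.5} → ∞; triangles are abundant w.h.p.

E[X] ≈ 151.902; in regime p = Θ(1/n^{1/2}) E[X] diverges (above the triangle threshold p ~ 1/n).


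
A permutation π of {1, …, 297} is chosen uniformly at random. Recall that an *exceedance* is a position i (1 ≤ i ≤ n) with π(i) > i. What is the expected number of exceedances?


Write X = Σ_{i=1}^{297} X_i, where X_i = 1_{π(i) > i}.
For each fixed i, π(i) is uniform over {1, …, 297} (marginal of a uniform permutation), so P[π(i) > i] = (n − i)/n. Summing: Σ_{i=1}^{297} (n − i)/n = (0 + 1 + … + 296)/297 = 297(297 − 1)/(2·297) = (297 − 1)/2.
Hence E[X] = Σ_{i=1}^{297} (297 − i)/297 = 148 ≈ 148.0000.

E[X] = 148 = 148.0000.


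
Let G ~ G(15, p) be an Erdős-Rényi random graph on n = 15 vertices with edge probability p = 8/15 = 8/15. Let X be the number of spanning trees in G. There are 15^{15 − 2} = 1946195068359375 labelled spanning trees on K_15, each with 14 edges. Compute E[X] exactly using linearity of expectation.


K_15 has 15^{15 − 2} = 1946195068359375 labelled spanning trees.
For each such spanning tree H, let X_H = 1 if all 14 edges of H are present in G. Then P[X_H = 1] = p^{14} = (8/15)^{14} = 4398046511104/29192926025390625.
Summing the indicators: E[X] = Σ_H E[X_H] = 1946195068359375 · p^{14} = 1946195068359375 · 4398046511104/29192926025390625 = 4398046511104/15.
Numerically: E[X] ≈ 2.93203e+11.

E[X] = 1946195068359375 · (8/15)^{14} = 4398046511104/15 ≈ 2.93203e+11.


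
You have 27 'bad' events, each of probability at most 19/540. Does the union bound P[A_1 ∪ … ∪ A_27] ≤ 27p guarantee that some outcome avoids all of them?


Union bound: P[∪_{i=1}^{27} A_i] ≤ Σ_i P[A_i] ≤ 27·p = 27·(19/540) = 19/20.
Numerically: 19/20 ≈ 0.9500000.
Is 19/20 < 1? YES.
Since P[∪ A_i] ≤ 19/20 < 1, the complement has P[∩ A_i^c] ≥ 1 − 19/20 = 1/20 > 0, so some outcome avoids every A_i.

27·p = 19/20 ≈ 0.9500000; existence CERTIFIED by the union bound.
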